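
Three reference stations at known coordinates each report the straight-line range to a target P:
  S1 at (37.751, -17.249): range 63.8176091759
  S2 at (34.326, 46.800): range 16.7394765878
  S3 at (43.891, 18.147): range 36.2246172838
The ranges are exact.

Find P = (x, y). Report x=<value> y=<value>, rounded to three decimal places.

eq1: (x − 37.751)² + (y + 17.249)² = 63.8176091759²
eq2: (x − 34.326)² + (y − 46.800)² = 16.7394765878²
eq3: (x − 43.891)² + (y − 18.147)² = 36.2246172838²
eq3−eq2, eq3−eq1 (x²,y² cancel):
  -19.130·x + 57.306·y = 2144.793607
  -12.280·x − 70.792·y = -3293.531832
det = -19.130·-70.792 − 57.306·-12.280 = 2057.968640
x = (2144.793607·-70.792 − 57.306·-3293.531832) / 2057.968640 = 17.932686
y = (-19.130·-3293.531832 − 2144.793607·-12.280) / 2057.968640 = 43.413358

x=17.933 y=43.413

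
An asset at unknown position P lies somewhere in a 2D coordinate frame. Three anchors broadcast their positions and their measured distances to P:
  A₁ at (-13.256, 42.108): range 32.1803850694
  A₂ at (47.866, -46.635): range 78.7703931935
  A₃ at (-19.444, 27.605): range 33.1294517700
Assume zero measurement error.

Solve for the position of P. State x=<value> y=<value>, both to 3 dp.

eq1: (x + 13.256)² + (y − 42.108)² = 32.1803850694²
eq2: (x − 47.866)² + (y + 46.635)² = 78.7703931935²
eq3: (x + 19.444)² + (y − 27.605)² = 33.1294517700²
eq1−eq3, eq1−eq2 (x²,y² cancel):
  -12.376·x − 29.006·y = -870.683430
  122.244·x − 177.486·y = -2652.025680
det = -12.376·-177.486 − -29.006·122.244 = 5742.376200
x = (-870.683430·-177.486 − -29.006·-2652.025680) / 5742.376200 = 13.515217
y = (-12.376·-2652.025680 − -870.683430·122.244) / 5742.376200 = 24.250814

x=13.515 y=24.251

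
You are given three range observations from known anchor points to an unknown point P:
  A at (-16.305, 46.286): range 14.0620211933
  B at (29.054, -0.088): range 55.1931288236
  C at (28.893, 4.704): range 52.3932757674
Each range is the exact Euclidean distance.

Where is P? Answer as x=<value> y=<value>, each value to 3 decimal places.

eq1: (x + 16.305)² + (y − 46.286)² = 14.0620211933²
eq2: (x − 29.054)² + (y + 0.088)² = 55.1931288236²
eq3: (x − 28.893)² + (y − 4.704)² = 52.3932757674²
eq1−eq3, eq1−eq2 (x²,y² cancel):
  90.396·x − 83.164·y = -4098.628662
  90.718·x − 92.748·y = -4412.645190
det = 90.396·-92.748 − -83.164·90.718 = -839.576456
x = (-4098.628662·-92.748 − -83.164·-4412.645190) / -839.576456 = -15.682177
y = (90.396·-4412.645190 − -4098.628662·90.718) / -839.576456 = 32.237778

x=-15.682 y=32.238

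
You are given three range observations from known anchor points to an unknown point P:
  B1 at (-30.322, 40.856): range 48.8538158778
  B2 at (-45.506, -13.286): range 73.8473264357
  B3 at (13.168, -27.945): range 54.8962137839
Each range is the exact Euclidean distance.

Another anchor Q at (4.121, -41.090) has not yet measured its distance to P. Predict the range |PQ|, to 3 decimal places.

eq1: (x + 30.322)² + (y − 40.856)² = 48.8538158778²
eq2: (x + 45.506)² + (y + 13.286)² = 73.8473264357²
eq3: (x − 13.168)² + (y + 27.945)² = 54.8962137839²
eq1−eq2, eq1−eq3 (x²,y² cancel):
  -30.368·x − 108.284·y = -3408.054884
  86.980·x − 137.602·y = -2261.216133
det = -30.368·-137.602 − -108.284·86.980 = 13597.239856
x = (-3408.054884·-137.602 − -108.284·-2261.216133) / 13597.239856 = 16.481407
y = (-30.368·-2261.216133 − -3408.054884·86.980) / 13597.239856 = 26.851128
|P − Q| = √((16.481407 − 4.121)² + (26.851128 − -41.090)²) = 69.056328

69.056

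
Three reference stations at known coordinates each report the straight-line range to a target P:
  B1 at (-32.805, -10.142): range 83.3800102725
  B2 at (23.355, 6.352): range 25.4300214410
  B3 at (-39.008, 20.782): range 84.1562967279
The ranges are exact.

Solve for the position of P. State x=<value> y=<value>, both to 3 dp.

eq1: (x + 32.805)² + (y + 10.142)² = 83.3800102725²
eq2: (x − 23.355)² + (y − 6.352)² = 25.4300214410²
eq3: (x + 39.008)² + (y − 20.782)² = 84.1562967279²
eq1−eq3, eq1−eq2 (x²,y² cancel):
  -12.406·x + 61.848·y = 644.431233
  112.320·x + 32.988·y = 5712.315863
det = -12.406·32.988 − 61.848·112.320 = -7356.016488
x = (644.431233·32.988 − 61.848·5712.315863) / -7356.016488 = 45.138128
y = (-12.406·5712.315863 − 644.431233·112.320) / -7356.016488 = 19.473788

x=45.138 y=19.474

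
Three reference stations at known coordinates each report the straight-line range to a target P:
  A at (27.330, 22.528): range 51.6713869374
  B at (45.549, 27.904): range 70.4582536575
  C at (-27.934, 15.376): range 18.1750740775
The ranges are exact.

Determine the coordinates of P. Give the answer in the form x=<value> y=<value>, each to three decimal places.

eq1: (x − 27.330)² + (y − 22.528)² = 51.6713869374²
eq2: (x − 45.549)² + (y − 27.904)² = 70.4582536575²
eq3: (x + 27.934)² + (y − 15.376)² = 18.1750740775²
eq3−eq1, eq3−eq2 (x²,y² cancel):
  110.528·x + 14.304·y = -2101.888958
  146.966·x + 25.056·y = -2797.417306
det = 110.528·25.056 − 14.304·146.966 = 667.187904
x = (-2101.888958·25.056 − 14.304·-2797.417306) / 667.187904 = -18.961184
y = (110.528·-2797.417306 − -2101.888958·146.966) / 667.187904 = -0.429755

x=-18.961 y=-0.430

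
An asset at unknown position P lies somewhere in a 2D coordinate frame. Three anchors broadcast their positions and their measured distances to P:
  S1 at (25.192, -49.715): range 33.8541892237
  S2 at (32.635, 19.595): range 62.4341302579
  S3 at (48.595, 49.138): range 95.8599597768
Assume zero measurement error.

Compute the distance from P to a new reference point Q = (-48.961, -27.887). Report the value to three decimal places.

eq1: (x − 25.192)² + (y + 49.715)² = 33.8541892237²
eq2: (x − 32.635)² + (y − 19.595)² = 62.4341302579²
eq3: (x − 48.595)² + (y − 49.138)² = 95.8599597768²
eq3−eq1, eq3−eq2 (x²,y² cancel):
  -46.806·x − 197.706·y = 6373.226780
  -31.920·x − 59.086·y = 1964.101448
det = -46.806·-59.086 − -197.706·-31.920 = -3545.196204
x = (6373.226780·-59.086 − -197.706·1964.101448) / -3545.196204 = -3.313262
y = (-46.806·1964.101448 − 6373.226780·-31.920) / -3545.196204 = -31.451480
|P − Q| = √((-3.313262 − -48.961)² + (-31.451480 − -27.887)²) = 45.786696

45.787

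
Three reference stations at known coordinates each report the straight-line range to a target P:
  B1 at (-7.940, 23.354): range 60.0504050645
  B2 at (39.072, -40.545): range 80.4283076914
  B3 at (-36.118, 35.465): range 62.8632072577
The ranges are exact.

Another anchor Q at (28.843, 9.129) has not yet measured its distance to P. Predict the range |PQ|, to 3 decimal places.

78.092

eq1: (x + 7.940)² + (y − 23.354)² = 60.0504050645²
eq2: (x − 39.072)² + (y + 40.545)² = 80.4283076914²
eq3: (x + 36.118)² + (y − 35.465)² = 62.8632072577²
eq1−eq3, eq1−eq2 (x²,y² cancel):
  -56.356·x + 24.222·y = 1608.091555
  94.024·x − 127.798·y = -300.596237
det = -56.356·-127.798 − 24.222·94.024 = 4924.734760
x = (1608.091555·-127.798 − 24.222·-300.596237) / 4924.734760 = -40.251882
y = (-56.356·-300.596237 − 1608.091555·94.024) / 4924.734760 = -27.262138
|P − Q| = √((-40.251882 − 28.843)² + (-27.262138 − 9.129)²) = 78.092366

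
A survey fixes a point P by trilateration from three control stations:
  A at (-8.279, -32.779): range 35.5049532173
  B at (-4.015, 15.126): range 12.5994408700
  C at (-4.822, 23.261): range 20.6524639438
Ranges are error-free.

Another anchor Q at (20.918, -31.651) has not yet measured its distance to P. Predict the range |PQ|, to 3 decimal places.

43.310

eq1: (x + 8.279)² + (y + 32.779)² = 35.5049532173²
eq2: (x + 4.015)² + (y − 15.126)² = 12.5994408700²
eq3: (x + 4.822)² + (y − 23.261)² = 20.6524639438²
eq2−eq3, eq2−eq1 (x²,y² cancel):
  -1.614·x + 16.270·y = 51.631347
  -8.528·x − 95.810·y = -203.767212
det = -1.614·-95.810 − 16.270·-8.528 = 293.387900
x = (51.631347·-95.810 − 16.270·-203.767212) / 293.387900 = -5.560921
y = (-1.614·-203.767212 − 51.631347·-8.528) / 293.387900 = 2.621759
|P − Q| = √((-5.560921 − 20.918)² + (2.621759 − -31.651)²) = 43.309990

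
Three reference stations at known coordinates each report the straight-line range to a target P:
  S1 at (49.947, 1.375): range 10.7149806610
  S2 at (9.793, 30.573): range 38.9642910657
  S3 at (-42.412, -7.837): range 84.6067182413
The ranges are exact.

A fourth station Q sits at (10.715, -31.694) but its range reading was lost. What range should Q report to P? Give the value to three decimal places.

eq1: (x − 49.947)² + (y − 1.375)² = 10.7149806610²
eq2: (x − 9.793)² + (y − 30.573)² = 38.9642910657²
eq3: (x + 42.412)² + (y + 7.837)² = 84.6067182413²
eq2−eq3, eq2−eq1 (x²,y² cancel):
  -104.410·x − 76.820·y = -4810.495658
  80.308·x − 58.396·y = 2869.387424
det = -104.410·-58.396 − -76.820·80.308 = 12266.386920
x = (-4810.495658·-58.396 − -76.820·2869.387424) / 12266.386920 = 40.871045
y = (-104.410·2869.387424 − -4810.495658·80.308) / 12266.386920 = 7.070423
|P − Q| = √((40.871045 − 10.715)² + (7.070423 − -31.694)²) = 49.112804

49.113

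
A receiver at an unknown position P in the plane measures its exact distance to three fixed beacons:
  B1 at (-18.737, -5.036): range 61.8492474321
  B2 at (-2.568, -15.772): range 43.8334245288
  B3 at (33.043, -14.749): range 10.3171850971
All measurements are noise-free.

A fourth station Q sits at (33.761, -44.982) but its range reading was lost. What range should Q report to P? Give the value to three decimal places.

eq1: (x + 18.737)² + (y + 5.036)² = 61.8492474321²
eq2: (x + 2.568)² + (y + 15.772)² = 43.8334245288²
eq3: (x − 33.043)² + (y + 14.749)² = 10.3171850971²
eq3−eq2, eq3−eq1 (x²,y² cancel):
  -71.222·x − 2.046·y = -2868.947040
  -103.560·x + 19.426·y = -4651.821485
det = -71.222·19.426 − -2.046·-103.560 = -1595.442332
x = (-2868.947040·19.426 − -2.046·-4651.821485) / -1595.442332 = 40.897619
y = (-71.222·-4651.821485 − -2868.947040·-103.560) / -1595.442332 = -21.438490
|P − Q| = √((40.897619 − 33.761)² + (-21.438490 − -44.982)²) = 24.601386

24.601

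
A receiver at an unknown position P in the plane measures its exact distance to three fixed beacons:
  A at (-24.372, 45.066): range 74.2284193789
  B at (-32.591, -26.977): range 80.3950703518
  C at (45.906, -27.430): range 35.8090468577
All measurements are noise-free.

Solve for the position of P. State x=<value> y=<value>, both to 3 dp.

eq1: (x + 24.372)² + (y − 45.066)² = 74.2284193789²
eq2: (x + 32.591)² + (y + 26.977)² = 80.3950703518²
eq3: (x − 45.906)² + (y + 27.430)² = 35.8090468577²
eq1−eq2, eq1−eq3 (x²,y² cancel):
  -16.438·x − 144.086·y = -1788.516023
  140.556·x − 144.992·y = 4462.397403
det = -16.438·-144.992 − -144.086·140.556 = 22635.530312
x = (-1788.516023·-144.992 − -144.086·4462.397403) / 22635.530312 = 39.861646
y = (-16.438·4462.397403 − -1788.516023·140.556) / 22635.530312 = 7.865235

x=39.862 y=7.865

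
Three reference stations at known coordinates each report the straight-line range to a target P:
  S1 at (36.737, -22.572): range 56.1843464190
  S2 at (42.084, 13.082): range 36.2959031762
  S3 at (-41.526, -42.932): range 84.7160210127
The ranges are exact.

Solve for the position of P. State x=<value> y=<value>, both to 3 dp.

eq1: (x − 36.737)² + (y + 22.572)² = 56.1843464190²
eq2: (x − 42.084)² + (y − 13.082)² = 36.2959031762²
eq3: (x + 41.526)² + (y + 42.932)² = 84.7160210127²
eq3−eq2, eq3−eq1 (x²,y² cancel):
  167.220·x + 112.028·y = 4234.048109
  156.526·x + 40.720·y = 2311.660487
det = 167.220·40.720 − 112.028·156.526 = -10726.096328
x = (4234.048109·40.720 − 112.028·2311.660487) / -10726.096328 = 8.070062
y = (167.220·2311.660487 − 4234.048109·156.526) / -10726.096328 = 25.748673

x=8.070 y=25.749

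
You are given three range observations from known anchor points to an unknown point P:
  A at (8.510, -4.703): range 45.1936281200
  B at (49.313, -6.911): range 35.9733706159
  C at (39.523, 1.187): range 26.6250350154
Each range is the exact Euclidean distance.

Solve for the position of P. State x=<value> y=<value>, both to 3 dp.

eq1: (x − 8.510)² + (y + 4.703)² = 45.1936281200²
eq2: (x − 49.313)² + (y + 6.911)² = 35.9733706159²
eq3: (x − 39.523)² + (y − 1.187)² = 26.6250350154²
eq3−eq2, eq3−eq1 (x²,y² cancel):
  19.580·x − 16.196·y = 330.866488
  -62.026·x − 11.780·y = -2802.509722
det = 19.580·-11.780 − -16.196·-62.026 = -1235.225496
x = (330.866488·-11.780 − -16.196·-2802.509722) / -1235.225496 = 39.901261
y = (19.580·-2802.509722 − 330.866488·-62.026) / -1235.225496 = 27.809348

x=39.901 y=27.809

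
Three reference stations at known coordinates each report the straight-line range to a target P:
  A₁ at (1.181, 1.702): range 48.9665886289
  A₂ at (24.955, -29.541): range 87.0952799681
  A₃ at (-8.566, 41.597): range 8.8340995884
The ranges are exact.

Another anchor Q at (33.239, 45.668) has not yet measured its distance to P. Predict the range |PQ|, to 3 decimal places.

eq1: (x − 1.181)² + (y − 1.702)² = 48.9665886289²
eq2: (x − 24.955)² + (y + 29.541)² = 87.0952799681²
eq3: (x + 8.566)² + (y − 41.597)² = 8.8340995884²
eq3−eq1, eq3−eq2 (x²,y² cancel):
  19.494·x − 79.790·y = -4119.080686
  67.042·x − 142.276·y = -7815.810536
det = 19.494·-142.276 − -79.790·67.042 = 2575.752836
x = (-4119.080686·-142.276 − -79.790·-7815.810536) / 2575.752836 = -14.588822
y = (19.494·-7815.810536 − -4119.080686·67.042) / 2575.752836 = 48.059734
|P − Q| = √((-14.588822 − 33.239)² + (48.059734 − 45.668)²) = 47.887586

47.888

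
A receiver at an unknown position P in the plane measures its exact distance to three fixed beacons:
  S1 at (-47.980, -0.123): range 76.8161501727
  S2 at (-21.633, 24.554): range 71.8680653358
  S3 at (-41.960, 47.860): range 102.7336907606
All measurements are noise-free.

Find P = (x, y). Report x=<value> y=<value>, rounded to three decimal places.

x=21.465 y=-32.958

eq1: (x + 47.980)² + (y + 0.123)² = 76.8161501727²
eq2: (x + 21.633)² + (y − 24.554)² = 71.8680653358²
eq3: (x + 41.960)² + (y − 47.860)² = 102.7336907606²
eq1−eq2, eq1−eq3 (x²,y² cancel):
  52.694·x + 49.354·y = -495.507812
  12.040·x + 95.966·y = -2904.364619
det = 52.694·95.966 − 49.354·12.040 = 4462.610244
x = (-495.507812·95.966 − 49.354·-2904.364619) / 4462.610244 = 21.465040
y = (52.694·-2904.364619 − -495.507812·12.040) / 4462.610244 = -32.957544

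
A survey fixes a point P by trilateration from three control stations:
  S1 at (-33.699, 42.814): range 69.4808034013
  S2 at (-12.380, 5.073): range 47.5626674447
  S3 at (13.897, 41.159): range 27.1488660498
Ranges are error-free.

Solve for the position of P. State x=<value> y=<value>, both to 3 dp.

x=32.349 y=21.245

eq1: (x + 33.699)² + (y − 42.814)² = 69.4808034013²
eq2: (x + 12.380)² + (y − 5.073)² = 47.5626674447²
eq3: (x − 13.897)² + (y − 41.159)² = 27.1488660498²
eq2−eq3, eq2−eq1 (x²,y² cancel):
  52.554·x + 72.172·y = 3233.336568
  -42.638·x + 75.482·y = 224.286761
det = 52.554·75.482 − 72.172·-42.638 = 7044.150764
x = (3233.336568·75.482 − 72.172·224.286761) / 7044.150764 = 32.349036
y = (52.554·224.286761 − 3233.336568·-42.638) / 7044.150764 = 21.244601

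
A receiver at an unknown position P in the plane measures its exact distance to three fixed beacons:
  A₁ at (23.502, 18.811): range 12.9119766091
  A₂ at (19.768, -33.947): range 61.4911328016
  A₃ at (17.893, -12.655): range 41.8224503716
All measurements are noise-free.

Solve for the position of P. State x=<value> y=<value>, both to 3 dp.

x=34.368 y=25.786

eq1: (x − 23.502)² + (y − 18.811)² = 12.9119766091²
eq2: (x − 19.768)² + (y + 33.947)² = 61.4911328016²
eq3: (x − 17.893)² + (y + 12.655)² = 41.8224503716²
eq3−eq2, eq3−eq1 (x²,y² cancel):
  3.750·x − 42.584·y = -969.177899
  11.218·x + 62.932·y = 2008.287466
det = 3.750·62.932 − -42.584·11.218 = 713.702312
x = (-969.177899·62.932 − -42.584·2008.287466) / 713.702312 = 34.368124
y = (3.750·2008.287466 − -969.177899·11.218) / 713.702312 = 25.785703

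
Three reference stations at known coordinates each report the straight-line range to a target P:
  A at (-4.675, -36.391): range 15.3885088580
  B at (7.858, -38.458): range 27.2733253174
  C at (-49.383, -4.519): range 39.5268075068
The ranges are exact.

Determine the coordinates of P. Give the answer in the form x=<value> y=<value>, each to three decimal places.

x=-16.931 y=-27.085

eq1: (x + 4.675)² + (y + 36.391)² = 15.3885088580²
eq2: (x − 7.858)² + (y + 38.458)² = 27.2733253174²
eq3: (x + 49.383)² + (y + 4.519)² = 39.5268075068²
eq2−eq1, eq2−eq3 (x²,y² cancel):
  -25.066·x + 4.134·y = 312.422647
  -114.482·x + 67.878·y = 99.801884
det = -25.066·67.878 − 4.134·-114.482 = -1228.161360
x = (312.422647·67.878 − 4.134·99.801884) / -1228.161360 = -16.931035
y = (-25.066·99.801884 − 312.422647·-114.482) / -1228.161360 = -27.085313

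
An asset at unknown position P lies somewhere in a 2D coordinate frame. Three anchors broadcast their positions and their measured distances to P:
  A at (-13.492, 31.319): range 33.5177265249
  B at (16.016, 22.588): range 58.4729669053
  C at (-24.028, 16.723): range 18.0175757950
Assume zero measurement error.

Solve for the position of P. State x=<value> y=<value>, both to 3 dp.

eq1: (x + 13.492)² + (y − 31.319)² = 33.5177265249²
eq2: (x − 16.016)² + (y − 22.588)² = 58.4729669053²
eq3: (x + 24.028)² + (y − 16.723)² = 18.0175757950²
eq3−eq2, eq3−eq1 (x²,y² cancel):
  80.088·x + 11.730·y = -3184.728334
  21.072·x + 29.192·y = -492.894642
det = 80.088·29.192 − 11.730·21.072 = 2090.754336
x = (-3184.728334·29.192 − 11.730·-492.894642) / 2090.754336 = -41.701186
y = (80.088·-492.894642 − -3184.728334·21.072) / 2090.754336 = 13.217071

x=-41.701 y=13.217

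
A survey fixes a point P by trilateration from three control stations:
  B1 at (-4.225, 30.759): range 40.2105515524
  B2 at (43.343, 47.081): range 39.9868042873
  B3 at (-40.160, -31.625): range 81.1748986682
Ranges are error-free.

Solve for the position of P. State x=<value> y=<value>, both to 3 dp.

eq1: (x + 4.225)² + (y − 30.759)² = 40.2105515524²
eq2: (x − 43.343)² + (y − 47.081)² = 39.9868042873²
eq3: (x + 40.160)² + (y + 31.625)² = 81.1748986682²
eq1−eq2, eq1−eq3 (x²,y² cancel):
  95.136·x + 32.644·y = 3149.213443
  -71.870·x − 124.768·y = -3323.476199
det = 95.136·-124.768 − 32.644·-71.870 = -9523.804168
x = (3149.213443·-124.768 − 32.644·-3323.476199) / -9523.804168 = 29.865115
y = (95.136·-3323.476199 − 3149.213443·-71.870) / -9523.804168 = 9.434073

x=29.865 y=9.434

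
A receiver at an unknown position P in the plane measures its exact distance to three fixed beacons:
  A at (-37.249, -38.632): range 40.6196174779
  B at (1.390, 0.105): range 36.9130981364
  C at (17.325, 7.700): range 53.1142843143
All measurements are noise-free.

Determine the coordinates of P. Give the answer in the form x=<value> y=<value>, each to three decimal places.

eq1: (x + 37.249)² + (y + 38.632)² = 40.6196174779²
eq2: (x − 1.390)² + (y − 0.105)² = 36.9130981364²
eq3: (x − 17.325)² + (y − 7.700)² = 53.1142843143²
eq1−eq3, eq1−eq2 (x²,y² cancel):
  109.148·x + 92.664·y = -3691.647674
  77.278·x + 77.474·y = -2590.599790
det = 109.148·77.474 − 92.664·77.278 = 1295.243560
x = (-3691.647674·77.474 − 92.664·-2590.599790) / 1295.243560 = -35.477013
y = (109.148·-2590.599790 − -3691.647674·77.278) / 1295.243560 = 1.948949

x=-35.477 y=1.949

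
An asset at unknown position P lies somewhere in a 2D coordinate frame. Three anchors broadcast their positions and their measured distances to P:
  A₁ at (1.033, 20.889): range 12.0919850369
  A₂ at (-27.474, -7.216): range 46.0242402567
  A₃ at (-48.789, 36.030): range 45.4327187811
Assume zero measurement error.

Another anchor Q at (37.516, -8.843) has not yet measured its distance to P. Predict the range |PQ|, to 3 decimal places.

eq1: (x − 1.033)² + (y − 20.889)² = 12.0919850369²
eq2: (x + 27.474)² + (y + 7.216)² = 46.0242402567²
eq3: (x + 48.789)² + (y − 36.030)² = 45.4327187811²
eq2−eq3, eq2−eq1 (x²,y² cancel):
  -42.630·x + 86.492·y = 2925.734844
  57.014·x + 56.210·y = 1602.540667
det = -42.630·56.210 − 86.492·57.014 = -7327.487188
x = (2925.734844·56.210 − 86.492·1602.540667) / -7327.487188 = -3.527622
y = (-42.630·1602.540667 − 2925.734844·57.014) / -7327.487188 = 32.087965
|P − Q| = √((-3.527622 − 37.516)² + (32.087965 − -8.843)²) = 57.964842

57.965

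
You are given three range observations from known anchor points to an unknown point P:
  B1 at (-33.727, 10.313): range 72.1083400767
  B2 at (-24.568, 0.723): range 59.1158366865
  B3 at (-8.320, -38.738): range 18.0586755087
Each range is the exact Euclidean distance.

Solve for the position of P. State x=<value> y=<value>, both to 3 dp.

eq1: (x + 33.727)² + (y − 10.313)² = 72.1083400767²
eq2: (x + 24.568)² + (y − 0.723)² = 59.1158366865²
eq3: (x + 8.320)² + (y + 38.738)² = 18.0586755087²
eq3−eq2, eq3−eq1 (x²,y² cancel):
  -32.496·x + 78.922·y = -4134.312077
  -50.814·x + 98.102·y = -5199.483493
det = -32.496·98.102 − 78.922·-50.814 = 822.419916
x = (-4134.312077·98.102 − 78.922·-5199.483493) / 822.419916 = 5.799170
y = (-32.496·-5199.483493 − -4134.312077·-50.814) / 822.419916 = -49.996988

x=5.799 y=-49.997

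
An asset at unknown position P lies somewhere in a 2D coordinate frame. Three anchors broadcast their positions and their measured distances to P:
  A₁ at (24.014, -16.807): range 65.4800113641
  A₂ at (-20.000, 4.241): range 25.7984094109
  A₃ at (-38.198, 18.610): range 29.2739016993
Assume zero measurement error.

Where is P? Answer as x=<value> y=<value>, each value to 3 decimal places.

x=-41.163 y=-10.513

eq1: (x − 24.014)² + (y + 16.807)² = 65.4800113641²
eq2: (x + 20.000)² + (y − 4.241)² = 25.7984094109²
eq3: (x + 38.198)² + (y − 18.610)² = 29.2739016993²
eq1−eq3, eq1−eq2 (x²,y² cancel):
  -124.424·x + 70.834·y = 4376.942427
  -88.028·x + 42.096·y = 3180.912596
det = -124.424·42.096 − 70.834·-88.028 = 997.622648
x = (4376.942427·42.096 − 70.834·3180.912596) / 997.622648 = -41.162853
y = (-124.424·3180.912596 − 4376.942427·-88.028) / 997.622648 = -10.513375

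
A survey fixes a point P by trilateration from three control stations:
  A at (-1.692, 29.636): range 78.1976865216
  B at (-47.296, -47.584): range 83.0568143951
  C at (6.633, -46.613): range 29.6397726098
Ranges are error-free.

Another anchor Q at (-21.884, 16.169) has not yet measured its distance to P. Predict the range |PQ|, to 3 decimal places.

eq1: (x + 1.692)² + (y − 29.636)² = 78.1976865216²
eq2: (x + 47.296)² + (y + 47.584)² = 83.0568143951²
eq3: (x − 6.633)² + (y + 46.613)² = 29.6397726098²
eq1−eq3, eq1−eq2 (x²,y² cancel):
  16.650·x − 152.498·y = 6571.975155
  -91.208·x − 154.440·y = 2836.437072
det = 16.650·-154.440 − -152.498·-91.208 = -16480.463584
x = (6571.975155·-154.440 − -152.498·2836.437072) / -16480.463584 = 35.340320
y = (16.650·2836.437072 − 6571.975155·-91.208) / -16480.463584 = -39.236966
|P − Q| = √((35.340320 − -21.884)² + (-39.236966 − 16.169)²) = 79.652018

79.652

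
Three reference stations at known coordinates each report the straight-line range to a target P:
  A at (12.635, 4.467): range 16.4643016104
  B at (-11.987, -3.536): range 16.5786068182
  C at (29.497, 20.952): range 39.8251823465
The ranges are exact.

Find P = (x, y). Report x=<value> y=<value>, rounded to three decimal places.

eq1: (x − 12.635)² + (y − 4.467)² = 16.4643016104²
eq2: (x + 11.987)² + (y + 3.536)² = 16.5786068182²
eq3: (x − 29.497)² + (y − 20.952)² = 39.8251823465²
eq3−eq2, eq3−eq1 (x²,y² cancel):
  -82.968·x − 48.976·y = 158.327097
  -33.724·x − 32.970·y = 185.509922
det = -82.968·-32.970 − -48.976·-33.724 = 1083.788336
x = (158.327097·-32.970 − -48.976·185.509922) / 1083.788336 = 3.566646
y = (-82.968·185.509922 − 158.327097·-33.724) / 1083.788336 = -9.274841

x=3.567 y=-9.275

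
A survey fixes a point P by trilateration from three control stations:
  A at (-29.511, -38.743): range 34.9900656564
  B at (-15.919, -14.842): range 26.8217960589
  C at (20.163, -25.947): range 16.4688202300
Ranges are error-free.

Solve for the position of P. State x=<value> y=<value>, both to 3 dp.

eq1: (x + 29.511)² + (y + 38.743)² = 34.9900656564²
eq2: (x + 15.919)² + (y + 14.842)² = 26.8217960589²
eq3: (x − 20.163)² + (y + 25.947)² = 16.4688202300²
eq1−eq2, eq1−eq3 (x²,y² cancel):
  27.184·x + 47.802·y = -1393.323694
  99.348·x + 25.592·y = -339.043137
det = 27.184·25.592 − 47.802·99.348 = -4053.340168
x = (-1393.323694·25.592 − 47.802·-339.043137) / -4053.340168 = 4.798758
y = (27.184·-339.043137 − -1393.323694·99.348) / -4053.340168 = -31.876765

x=4.799 y=-31.877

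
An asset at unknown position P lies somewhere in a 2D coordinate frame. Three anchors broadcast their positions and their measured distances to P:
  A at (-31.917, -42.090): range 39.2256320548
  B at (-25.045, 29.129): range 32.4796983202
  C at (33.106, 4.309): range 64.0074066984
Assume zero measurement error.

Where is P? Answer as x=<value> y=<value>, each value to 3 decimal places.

x=-30.495 y=-2.890

eq1: (x + 31.917)² + (y + 42.090)² = 39.2256320548²
eq2: (x + 25.045)² + (y − 29.129)² = 32.4796983202²
eq3: (x − 33.106)² + (y − 4.309)² = 64.0074066984²
eq2−eq1, eq2−eq3 (x²,y² cancel):
  -13.744·x − 142.438·y = 830.792916
  116.302·x − 49.640·y = -3403.193258
det = -13.744·-49.640 − -142.438·116.302 = 17248.076436
x = (830.792916·-49.640 − -142.438·-3403.193258) / 17248.076436 = -30.495262
y = (-13.744·-3403.193258 − 830.792916·116.302) / 17248.076436 = -2.890142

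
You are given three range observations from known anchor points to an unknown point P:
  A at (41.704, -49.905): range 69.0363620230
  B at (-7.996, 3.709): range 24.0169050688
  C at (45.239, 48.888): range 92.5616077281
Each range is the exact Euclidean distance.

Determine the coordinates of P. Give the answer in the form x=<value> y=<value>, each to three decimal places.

eq1: (x − 41.704)² + (y + 49.905)² = 69.0363620230²
eq2: (x + 7.996)² + (y − 3.709)² = 24.0169050688²
eq3: (x − 45.239)² + (y − 48.888)² = 92.5616077281²
eq1−eq3, eq1−eq2 (x²,y² cancel):
  7.070·x + 197.586·y = -3594.760920
  -99.400·x + 107.228·y = 37.167608
det = 7.070·107.228 − 197.586·-99.400 = 20398.150360
x = (-3594.760920·107.228 − 197.586·37.167608) / 20398.150360 = -19.256786
y = (7.070·37.167608 − -3594.760920·-99.400) / 20398.150360 = -17.504355

x=-19.257 y=-17.504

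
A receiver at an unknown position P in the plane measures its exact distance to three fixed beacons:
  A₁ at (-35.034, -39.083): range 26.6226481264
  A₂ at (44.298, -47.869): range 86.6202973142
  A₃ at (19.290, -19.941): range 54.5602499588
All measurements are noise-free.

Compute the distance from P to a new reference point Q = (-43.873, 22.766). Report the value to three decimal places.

36.389

eq1: (x + 35.034)² + (y + 39.083)² = 26.6226481264²
eq2: (x − 44.298)² + (y + 47.869)² = 86.6202973142²
eq3: (x − 19.290)² + (y + 19.941)² = 54.5602499588²
eq2−eq1, eq2−eq3 (x²,y² cancel):
  -158.664·x + 17.572·y = 5295.418594
  -50.016·x + 55.856·y = 1042.248647
det = -158.664·55.856 − 17.572·-50.016 = -7983.455232
x = (5295.418594·55.856 − 17.572·1042.248647) / -7983.455232 = -34.755191
y = (-158.664·1042.248647 − 5295.418594·-50.016) / -7983.455232 = -12.461812
|P − Q| = √((-34.755191 − -43.873)² + (-12.461812 − 22.766)²) = 36.388641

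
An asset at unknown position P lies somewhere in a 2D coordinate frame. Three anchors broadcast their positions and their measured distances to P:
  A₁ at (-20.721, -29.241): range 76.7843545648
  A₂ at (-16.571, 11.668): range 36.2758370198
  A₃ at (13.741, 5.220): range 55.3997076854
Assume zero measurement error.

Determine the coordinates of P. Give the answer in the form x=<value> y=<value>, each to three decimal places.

eq1: (x + 20.721)² + (y + 29.241)² = 76.7843545648²
eq2: (x + 16.571)² + (y − 11.668)² = 36.2758370198²
eq3: (x − 13.741)² + (y − 5.220)² = 55.3997076854²
eq1−eq3, eq1−eq2 (x²,y² cancel):
  68.924·x + 68.922·y = 1758.377053
  8.300·x + 81.818·y = 3706.245097
det = 68.924·81.818 − 68.922·8.300 = 5067.171232
x = (1758.377053·81.818 − 68.922·3706.245097) / 5067.171232 = -22.019175
y = (68.924·3706.245097 − 1758.377053·8.300) / 5067.171232 = 47.532380

x=-22.019 y=47.532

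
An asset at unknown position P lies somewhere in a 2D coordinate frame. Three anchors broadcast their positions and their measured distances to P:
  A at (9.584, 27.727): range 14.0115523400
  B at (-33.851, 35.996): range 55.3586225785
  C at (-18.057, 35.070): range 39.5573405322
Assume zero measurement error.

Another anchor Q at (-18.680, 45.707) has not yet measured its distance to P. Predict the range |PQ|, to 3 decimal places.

41.557

eq1: (x − 9.584)² + (y − 27.727)² = 14.0115523400²
eq2: (x + 33.851)² + (y − 35.996)² = 55.3586225785²
eq3: (x + 18.057)² + (y − 35.070)² = 39.5573405322²
eq1−eq2, eq1−eq3 (x²,y² cancel):
  -86.870·x + 16.538·y = -1287.290863
  -55.282·x + 14.686·y = -673.139027
det = -86.870·14.686 − 16.538·-55.282 = -361.519104
x = (-1287.290863·14.686 − 16.538·-673.139027) / -361.519104 = 21.500331
y = (-86.870·-673.139027 − -1287.290863·-55.282) / -361.519104 = 35.097526
|P − Q| = √((21.500331 − -18.680)² + (35.097526 − 45.707)²) = 41.557429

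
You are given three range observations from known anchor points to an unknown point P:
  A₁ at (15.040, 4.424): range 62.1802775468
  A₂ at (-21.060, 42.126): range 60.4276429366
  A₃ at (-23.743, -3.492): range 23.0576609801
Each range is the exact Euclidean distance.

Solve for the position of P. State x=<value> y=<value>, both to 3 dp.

x=-44.477 y=-13.580

eq1: (x − 15.040)² + (y − 4.424)² = 62.1802775468²
eq2: (x + 21.060)² + (y − 42.126)² = 60.4276429366²
eq3: (x + 23.743)² + (y + 3.492)² = 23.0576609801²
eq2−eq1, eq2−eq3 (x²,y² cancel):
  72.200·x − 75.404·y = -2187.236985
  -5.366·x − 91.236·y = 1477.644938
det = 72.200·-91.236 − -75.404·-5.366 = -6991.857064
x = (-2187.236985·-91.236 − -75.404·1477.644938) / -6991.857064 = -44.476752
y = (72.200·1477.644938 − -2187.236985·-5.366) / -6991.857064 = -13.579976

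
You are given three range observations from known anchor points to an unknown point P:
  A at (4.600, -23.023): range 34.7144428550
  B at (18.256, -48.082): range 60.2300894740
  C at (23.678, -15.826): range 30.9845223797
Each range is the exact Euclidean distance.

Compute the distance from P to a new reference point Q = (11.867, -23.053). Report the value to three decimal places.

34.599

eq1: (x − 4.600)² + (y + 23.023)² = 34.7144428550²
eq2: (x − 18.256)² + (y + 48.082)² = 60.2300894740²
eq3: (x − 23.678)² + (y + 15.826)² = 30.9845223797²
eq3−eq1, eq3−eq2 (x²,y² cancel):
  -38.156·x − 14.394·y = -504.943347
  -10.844·x − 64.512·y = -833.572751
det = -38.156·-64.512 − -14.394·-10.844 = 2305.431336
x = (-504.943347·-64.512 − -14.394·-833.572751) / 2305.431336 = 8.925210
y = (-38.156·-833.572751 − -504.943347·-10.844) / 2305.431336 = 11.420941
|P − Q| = √((8.925210 − 11.867)² + (11.420941 − -23.053)²) = 34.599231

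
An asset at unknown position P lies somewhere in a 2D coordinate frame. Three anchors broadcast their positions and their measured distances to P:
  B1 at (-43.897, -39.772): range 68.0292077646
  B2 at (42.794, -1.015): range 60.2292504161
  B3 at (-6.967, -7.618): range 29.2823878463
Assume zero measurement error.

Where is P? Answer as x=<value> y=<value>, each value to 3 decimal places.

eq1: (x + 43.897)² + (y + 39.772)² = 68.0292077646²
eq2: (x − 42.794)² + (y + 1.015)² = 60.2292504161²
eq3: (x + 6.967)² + (y + 7.618)² = 29.2823878463²
eq3−eq2, eq3−eq1 (x²,y² cancel):
  99.522·x + 13.206·y = -1044.320720
  -73.860·x − 64.308·y = -368.329291
det = 99.522·-64.308 − 13.206·-73.860 = -5424.665616
x = (-1044.320720·-64.308 − 13.206·-368.329291) / -5424.665616 = -13.276825
y = (99.522·-368.329291 − -1044.320720·-73.860) / -5424.665616 = 20.976481

x=-13.277 y=20.976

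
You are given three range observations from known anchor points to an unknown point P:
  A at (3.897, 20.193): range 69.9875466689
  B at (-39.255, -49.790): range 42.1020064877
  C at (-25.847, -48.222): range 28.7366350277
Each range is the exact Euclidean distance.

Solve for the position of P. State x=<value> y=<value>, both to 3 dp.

eq1: (x − 3.897)² + (y − 20.193)² = 69.9875466689²
eq2: (x + 39.255)² + (y + 49.790)² = 42.1020064877²
eq3: (x + 25.847)² + (y + 48.222)² = 28.7366350277²
eq2−eq1, eq2−eq3 (x²,y² cancel):
  86.304·x + 139.966·y = -6722.733005
  26.816·x + 3.136·y = -79.785674
det = 86.304·3.136 − 139.966·26.816 = -3482.678912
x = (-6722.733005·3.136 − 139.966·-79.785674) / -3482.678912 = 2.847006
y = (86.304·-79.785674 − -6722.733005·26.816) / -3482.678912 = -49.786670

x=2.847 y=-49.787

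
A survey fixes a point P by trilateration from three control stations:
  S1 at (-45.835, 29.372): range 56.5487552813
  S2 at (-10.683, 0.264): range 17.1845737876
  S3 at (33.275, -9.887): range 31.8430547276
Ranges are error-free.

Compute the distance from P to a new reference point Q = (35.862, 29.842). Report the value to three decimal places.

38.653

eq1: (x + 45.835)² + (y − 29.372)² = 56.5487552813²
eq2: (x + 10.683)² + (y − 0.264)² = 17.1845737876²
eq3: (x − 33.275)² + (y + 9.887)² = 31.8430547276²
eq1−eq2, eq1−eq3 (x²,y² cancel):
  70.304·x − 58.216·y = 53.086724
  158.220·x − 78.518·y = 425.198374
det = 70.304·-78.518 − -58.216·158.220 = 3690.806048
x = (53.086724·-78.518 − -58.216·425.198374) / 3690.806048 = 5.577396
y = (70.304·425.198374 − 53.086724·158.220) / 3690.806048 = 5.823596
|P − Q| = √((5.577396 − 35.862)² + (5.823596 − 29.842)²) = 38.652826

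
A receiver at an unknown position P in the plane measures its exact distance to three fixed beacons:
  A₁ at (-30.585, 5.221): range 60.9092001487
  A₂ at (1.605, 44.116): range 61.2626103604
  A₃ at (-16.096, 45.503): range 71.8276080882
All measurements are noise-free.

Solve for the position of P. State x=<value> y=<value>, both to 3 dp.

eq1: (x + 30.585)² + (y − 5.221)² = 60.9092001487²
eq2: (x − 1.605)² + (y − 44.116)² = 61.2626103604²
eq3: (x + 16.096)² + (y − 45.503)² = 71.8276080882²
eq3−eq2, eq3−eq1 (x²,y² cancel):
  35.402·x − 2.774·y = 1025.291112
  -28.978·x − 80.564·y = 82.371462
det = 35.402·-80.564 − -2.774·-28.978 = -2932.511700
x = (1025.291112·-80.564 − -2.774·82.371462) / -2932.511700 = 28.089591
y = (35.402·82.371462 − 1025.291112·-28.978) / -2932.511700 = -11.125957

x=28.090 y=-11.126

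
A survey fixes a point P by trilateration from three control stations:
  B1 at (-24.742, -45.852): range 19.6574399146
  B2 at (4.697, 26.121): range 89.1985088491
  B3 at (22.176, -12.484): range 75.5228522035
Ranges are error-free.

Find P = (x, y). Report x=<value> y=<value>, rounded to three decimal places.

x=-44.225 y=-48.465

eq1: (x + 24.742)² + (y + 45.852)² = 19.6574399146²
eq2: (x − 4.697)² + (y − 26.121)² = 89.1985088491²
eq3: (x − 22.176)² + (y + 12.484)² = 75.5228522035²
eq1−eq3, eq1−eq2 (x²,y² cancel):
  93.836·x + 66.736·y = -7384.233497
  58.878·x + 143.946·y = -9580.163055
det = 93.836·143.946 − 66.736·58.878 = 9578.034648
x = (-7384.233497·143.946 − 66.736·-9580.163055) / 9578.034648 = -44.225055
y = (93.836·-9580.163055 − -7384.233497·58.878) / 9578.034648 = -48.464565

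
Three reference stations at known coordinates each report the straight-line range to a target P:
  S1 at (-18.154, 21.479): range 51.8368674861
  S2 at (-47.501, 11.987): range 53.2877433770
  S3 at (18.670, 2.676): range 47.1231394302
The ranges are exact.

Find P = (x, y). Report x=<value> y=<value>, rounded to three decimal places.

eq1: (x + 18.154)² + (y − 21.479)² = 51.8368674861²
eq2: (x + 47.501)² + (y − 11.987)² = 53.2877433770²
eq3: (x − 18.670)² + (y − 2.676)² = 47.1231394302²
eq3−eq1, eq3−eq2 (x²,y² cancel):
  -73.648·x + 37.606·y = -31.285280
  -132.342·x + 18.622·y = 1425.309970
det = -73.648·18.622 − 37.606·-132.342 = 3605.380196
x = (-31.285280·18.622 − 37.606·1425.309970) / 3605.380196 = -15.028318
y = (-73.648·1425.309970 − -31.285280·-132.342) / 3605.380196 = -30.263545

x=-15.028 y=-30.264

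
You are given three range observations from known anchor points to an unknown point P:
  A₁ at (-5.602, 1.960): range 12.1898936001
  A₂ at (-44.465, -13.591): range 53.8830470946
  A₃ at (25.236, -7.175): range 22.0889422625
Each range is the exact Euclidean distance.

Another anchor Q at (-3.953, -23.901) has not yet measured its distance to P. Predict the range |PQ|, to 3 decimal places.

eq1: (x + 5.602)² + (y − 1.960)² = 12.1898936001²
eq2: (x + 44.465)² + (y + 13.591)² = 53.8830470946²
eq3: (x − 25.236)² + (y + 7.175)² = 22.0889422625²
eq3−eq1, eq3−eq2 (x²,y² cancel):
  -61.676·x + 18.270·y = -313.784453
  -139.402·x − 12.832·y = -941.946209
det = -61.676·-12.832 − 18.270·-139.402 = 3338.300972
x = (-313.784453·-12.832 − 18.270·-941.946209) / 3338.300972 = 6.361272
y = (-61.676·-941.946209 − -313.784453·-139.402) / 3338.300972 = 4.299581
|P − Q| = √((6.361272 − -3.953)² + (4.299581 − -23.901)²) = 30.027603

30.028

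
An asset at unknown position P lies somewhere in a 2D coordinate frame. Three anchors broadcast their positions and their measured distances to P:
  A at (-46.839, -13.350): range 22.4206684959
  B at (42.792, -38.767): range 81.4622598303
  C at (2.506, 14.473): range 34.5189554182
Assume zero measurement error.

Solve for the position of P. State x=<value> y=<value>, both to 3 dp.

x=-28.843 y=0.022

eq1: (x + 46.839)² + (y + 13.350)² = 22.4206684959²
eq2: (x − 42.792)² + (y + 38.767)² = 81.4622598303²
eq3: (x − 2.506)² + (y − 14.473)² = 34.5189554182²
eq2−eq3, eq2−eq1 (x²,y² cancel):
  -80.572·x + 106.480·y = 2326.253705
  -179.262·x + 50.834·y = 5171.492269
det = -80.572·50.834 − 106.480·-179.262 = 14992.020712
x = (2326.253705·50.834 − 106.480·5171.492269) / 14992.020712 = -28.842524
y = (-80.572·5171.492269 − 2326.253705·-179.262) / 14992.020712 = 0.022106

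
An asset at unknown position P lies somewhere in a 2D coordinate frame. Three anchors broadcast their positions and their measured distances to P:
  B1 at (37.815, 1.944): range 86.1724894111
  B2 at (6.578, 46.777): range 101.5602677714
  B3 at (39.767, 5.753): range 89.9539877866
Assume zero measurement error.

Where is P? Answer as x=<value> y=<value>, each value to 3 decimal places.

eq1: (x − 37.815)² + (y − 1.944)² = 86.1724894111²
eq2: (x − 6.578)² + (y − 46.777)² = 101.5602677714²
eq3: (x − 39.767)² + (y − 5.753)² = 89.9539877866²
eq2−eq1, eq2−eq3 (x²,y² cancel):
  62.474·x − 89.666·y = 2091.185606
  66.378·x − 82.048·y = 1605.921556
det = 62.474·-82.048 − -89.666·66.378 = 825.982996
x = (2091.185606·-82.048 − -89.666·1605.921556) / 825.982996 = -33.391770
y = (62.474·1605.921556 − 2091.185606·66.378) / 825.982996 = -46.587369

x=-33.392 y=-46.587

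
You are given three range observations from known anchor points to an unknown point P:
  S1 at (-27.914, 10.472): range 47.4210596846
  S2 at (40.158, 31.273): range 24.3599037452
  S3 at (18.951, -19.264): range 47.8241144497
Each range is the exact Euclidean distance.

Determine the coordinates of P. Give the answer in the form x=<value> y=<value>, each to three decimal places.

x=15.960 y=28.467

eq1: (x + 27.914)² + (y − 10.472)² = 47.4210596846²
eq2: (x − 40.158)² + (y − 31.273)² = 24.3599037452²
eq3: (x − 18.951)² + (y + 19.264)² = 47.8241144497²
eq3−eq2, eq3−eq1 (x²,y² cancel):
  42.414·x + 101.074·y = 3554.164408
  -93.730·x + 59.472·y = 197.001104
det = 42.414·59.472 − 101.074·-93.730 = 11996.111428
x = (3554.164408·59.472 − 101.074·197.001104) / 11996.111428 = 15.960303
y = (42.414·197.001104 − 3554.164408·-93.730) / 11996.111428 = 28.466511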